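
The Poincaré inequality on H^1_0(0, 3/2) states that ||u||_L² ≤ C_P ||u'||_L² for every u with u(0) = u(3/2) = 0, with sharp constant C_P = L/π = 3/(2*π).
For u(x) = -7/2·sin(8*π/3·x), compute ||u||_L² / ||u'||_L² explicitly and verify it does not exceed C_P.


||u||_L² / ||u'||_L² = 3/(8*π) < C_P = 3/(2*π).

u(x) = -7/2·sin(8*π/3·x), so u'(x) = -28*π*cos(8*π*x/3)/3.
Writing u(x) = A·sin(kπx/L) with A = -7/2 and k = 4, use ∫_0^L sin²(kπx/L) dx = L/2 and ∫_0^L cos²(kπx/L) dx = L/2.
u² = 49/4·sin²(8*π/3·x) and (u')² = 784*π^2/9·cos²(8*π/3·x), and each of sin², cos² integrates to L/2 = 3/4 over (0, 3/2).
∫_0^3/2 u² dx = 147/16, so ||u||_L² = 7*sqrt(3)/4.
∫_0^3/2 (u')² dx = 196*π^2/3, so ||u'||_L² = 14*sqrt(3)*π/3.
Ratio ||u||_L² / ||u'||_L² = 3/(8*π).
Sharp Poincaré constant on H^1_0(0, 3/2) is C_P = L/π = 3/(2*π), achieved by sin(2*π/3·x).
This is the k = 4 harmonic; the ratio L/(kπ) is strictly less than C_P = L/π, consistent with the sharp inequality ||u||_L² ≤ C_P ||u'||_L².


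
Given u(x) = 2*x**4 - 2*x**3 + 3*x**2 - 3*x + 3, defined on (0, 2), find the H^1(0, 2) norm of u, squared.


||u||_{H^1}^2 = 50552/63

The H^1 norm (squared) on an interval (0, L) is
  ||u||_{H^1}^2 = ∫_0^L u(x)^2 dx + ∫_0^L u'(x)^2 dx.
Compute u'(x) = 8*x**3 - 6*x**2 + 6*x - 3.
Then u(x)^2 = 4*x**8 - 8*x**7 + 16*x**6 - 24*x**5 + 33*x**4 - 30*x**3 + 27*x**2 - 18*x + 9 and u'(x)^2 = 64*x**6 - 96*x**5 + 132*x**4 - 120*x**3 + 72*x**2 - 36*x + 9.
Integrate each monomial from 0 to 2 using ∫_0^2 c·x^n dx = c·2^(n+1)/(n+1):
  ∫_0^2 u(x)^2 dx = ∫_0^2 (4*x^8 - 8*x^7 + 16*x^6 - 24*x^5 + 33*x^4 - 30*x^3 + 27*x^2 - 18*x + 9) dx. Term by term:
    ∫_0^2 4*x^8 dx = 2048/9;  ∫_0^2 -8*x^7 dx = -256;  ∫_0^2 16*x^6 dx = 2048/7;
    ∫_0^2 -24*x^5 dx = -256;  ∫_0^2 33*x^4 dx = 1056/5;  ∫_0^2 -30*x^3 dx = -120;
    ∫_0^2 27*x^2 dx = 72;  ∫_0^2 -18*x dx = -36;  ∫_0^2 9 dx = 18.
  Sum: 2048/9 − 256 + 2048/7 − 256 + 1056/5 − 120 + 72 − 36 + 18 = 48298/315.
  ∫_0^2 u'(x)^2 dx = ∫_0^2 (64*x^6 - 96*x^5 + 132*x^4 - 120*x^3 + 72*x^2 - 36*x + 9) dx. Term by term:
    ∫_0^2 64*x^6 dx = 8192/7;  ∫_0^2 -96*x^5 dx = -1024;  ∫_0^2 132*x^4 dx = 4224/5;
    ∫_0^2 -120*x^3 dx = -480;  ∫_0^2 72*x^2 dx = 192;  ∫_0^2 -36*x dx = -72;
    ∫_0^2 9 dx = 18.
  Sum: 8192/7 − 1024 + 4224/5 − 480 + 192 − 72 + 18 = 22718/35.
Adding: ||u||_{H^1}^2 = 48298/315 + 22718/35 = 50552/63.


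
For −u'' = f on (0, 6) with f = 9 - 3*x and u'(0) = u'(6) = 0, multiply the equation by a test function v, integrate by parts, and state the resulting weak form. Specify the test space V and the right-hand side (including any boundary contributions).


V = H^1(0, 6) (no boundary constraint on v; u is determined up to an additive constant); weak form: ∫_0^6 u'v' dx = ∫_0^6 (9 - 3*x) v dx for all v ∈ V.

Multiply both sides by a test function v and integrate from 0 to 6:
  ∫_0^6 −u''(x) v(x) dx = ∫_0^6 f(x) v(x) dx.
Integrate the LHS by parts once:
  ∫_0^6 −u'' v dx = −[u'(x) v(x)]_0^6 + ∫_0^6 u'(x) v'(x) dx.
Thus ∫_0^6 u'(x) v'(x) dx = ∫_0^6 f(x) v(x) dx + [u'(x) v(x)]_0^6.
Choose V so that boundary terms are either known or forced to vanish.
u has homogeneous Neumann: u'(0) = u'(6) = 0. So [u' v]_0^6 = 0·v(6) − 0·v(0) = 0 for any v; take V = H^1(0, 6).
Weak formulation: find u (satisfying any essential BC) such that ∫_0^6 u'(x) v'(x) dx = ∫_0^6 f v dx for all v ∈ V (homogeneous Neumann, so boundary terms vanish).
Substituting f(x) = 9 - 3*x, the right-hand side is ∫_0^6 (9 - 3*x) v dx.
Compatibility check (pure Neumann): taking v ≡ 1 ∈ V gives 0 = ∫_0^6 f dx + (0) − (0), i.e. ∫_0^6 f dx must equal u'(0) − u'(6) = 0. Indeed ∫_0^6 (9 - 3*x) dx = 0, so the data are compatible. The solution is then unique only up to an additive constant (fix it e.g. by requiring ∫_0^6 u dx = 0).


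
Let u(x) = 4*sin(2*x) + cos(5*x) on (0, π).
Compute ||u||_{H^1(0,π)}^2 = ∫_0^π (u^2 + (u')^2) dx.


||u||_{H^1(0,π)}^2 = -832/21 + 53*π

u'(x) = -5*sin(5*x) + 8*cos(2*x).
Expand u² and (u')² and integrate term by term on (0, π), using: for integers n ≥ 1, ∫_0^π sin²(nx) dx = ∫_0^π cos²(nx) dx = π/2; for n ≠ n', ∫_0^π sin(nx)sin(n'x) dx = ∫_0^π cos(nx)cos(n'x) dx = 0; and by product-to-sum, ∫_0^π sin(nx)cos(n'x) dx = ½∫_0^π [sin((n+n')x) + sin((n−n')x)] dx, which is 0 when n+n' is even and 2n/(n²−n'²) when n+n' is odd (it need not vanish on (0, π)).
  u² squared terms: (4)²·∫sin(2x)² dx = 16·π/2 = 8*π;  (1)²·∫cos(5x)² dx = 1·π/2 = π/2.
  u² cross terms: 2·(4)·(1)·∫sin(2x)·cos(5x) dx = 8·(-4/21) = -32/21.
  So ∫_0^π u² dx = 8*π + π/2 − 32/21 = -32/21 + 17*π/2.
  (u')² squared terms: (-5)²·∫sin(5x)² dx = 25·π/2 = 25*π/2;  (8)²·∫cos(2x)² dx = 64·π/2 = 32*π.
  (u')² cross terms: 2·(-5)·(8)·∫sin(5x)·cos(2x) dx = -80·(10/21) = -800/21.
  So ∫_0^π (u')² dx = 25*π/2 + 32*π − 800/21 = -800/21 + 89*π/2.
||u||_{H^1}^2 = (-32/21 + 17*π/2) + (-800/21 + 89*π/2) = -832/21 + 53*π.


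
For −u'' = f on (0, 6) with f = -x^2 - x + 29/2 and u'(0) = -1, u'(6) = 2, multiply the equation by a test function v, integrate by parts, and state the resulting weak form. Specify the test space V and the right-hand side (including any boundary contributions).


V = H^1(0, 6) (v unrestricted at boundary; u is determined up to an additive constant); weak form: ∫_0^6 u'v' dx = ∫_0^6 (-x^2 - x + 29/2) v dx + 2·v(6) + v(0) for all v ∈ V.

Multiply both sides by a test function v and integrate from 0 to 6:
  ∫_0^6 −u''(x) v(x) dx = ∫_0^6 f(x) v(x) dx.
Integrate the LHS by parts once:
  ∫_0^6 −u'' v dx = −[u'(x) v(x)]_0^6 + ∫_0^6 u'(x) v'(x) dx.
Thus ∫_0^6 u'(x) v'(x) dx = ∫_0^6 f(x) v(x) dx + [u'(x) v(x)]_0^6.
Choose V so that boundary terms are either known or forced to vanish.
u has inhomogeneous Neumann u'(0) = -1, u'(6) = 2. [u' v]_0^6 = (2)·v(6) − (-1)·v(0) = 2·v(6) + v(0). Take V = H^1(0, 6); boundary term becomes part of RHS.
Weak formulation: find u (satisfying any essential BC) such that ∫_0^6 u'(x) v'(x) dx = ∫_0^6 f v dx + 2·v(6) + v(0) for all v ∈ V (Neumann data are natural BCs: they enter the RHS as boundary terms).
Substituting f(x) = -x^2 - x + 29/2, the right-hand side is ∫_0^6 (-x^2 - x + 29/2) v dx + 2·v(6) + v(0).
Compatibility check (pure Neumann): taking v ≡ 1 ∈ V gives 0 = ∫_0^6 f dx + (2) − (-1), i.e. ∫_0^6 f dx must equal u'(0) − u'(6) = -3. Indeed ∫_0^6 (-x^2 - x + 29/2) dx = -3, so the data are compatible. The solution is then unique only up to an additive constant (fix it e.g. by requiring ∫_0^6 u dx = 0).


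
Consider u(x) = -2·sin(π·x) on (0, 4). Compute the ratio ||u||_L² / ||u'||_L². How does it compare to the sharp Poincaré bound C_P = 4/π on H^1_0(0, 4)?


||u||_L² / ||u'||_L² = 1/π < C_P = 4/π.

u(x) = -2·sin(π·x), so u'(x) = -2*π*cos(π*x).
Writing u(x) = A·sin(kπx/L) with A = -2 and k = 4, use ∫_0^L sin²(kπx/L) dx = L/2 and ∫_0^L cos²(kπx/L) dx = L/2.
u² = 4·sin²(π·x) and (u')² = 4*π^2·cos²(π·x), and each of sin², cos² integrates to L/2 = 2 over (0, 4).
∫_0^4 u² dx = 8, so ||u||_L² = 2*sqrt(2).
∫_0^4 (u')² dx = 8*π^2, so ||u'||_L² = 2*sqrt(2)*π.
Ratio ||u||_L² / ||u'||_L² = 1/π.
Sharp Poincaré constant on H^1_0(0, 4) is C_P = L/π = 4/π, achieved by sin(π/4·x).
This is the k = 4 harmonic; the ratio L/(kπ) is strictly less than C_P = L/π, consistent with the sharp inequality ||u||_L² ≤ C_P ||u'||_L².


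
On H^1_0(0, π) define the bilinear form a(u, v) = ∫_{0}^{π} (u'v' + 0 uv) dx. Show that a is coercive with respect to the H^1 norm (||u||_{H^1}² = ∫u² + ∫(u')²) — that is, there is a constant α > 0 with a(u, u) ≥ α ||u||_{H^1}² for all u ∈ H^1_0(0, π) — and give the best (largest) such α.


α = 1/2

Coercivity of a(·,·) on H^1_0(0, π) means a(u, u) ≥ α ||u||_{H^1}² for every u ∈ H^1_0.
The interval has length L = π, and Poincaré/coercivity depend only on L. Here a(u, u) = ∫(u')² + (0)·∫u².
Here c = 0, so a(u,u) = ∫(u')² alone. The condition a(u,u) ≥ α||u||_{H^1}² reads (1−α)∫(u')² ≥ (α−c)∫u². Any admissible α is ≤ 1 (rapidly oscillating u have ∫u²/∫(u')² → 0), and α = 1 would force 0 ≥ (1−c)∫u², impossible since c < 1; so 1−α > 0. By the sharp Poincaré inequality on H^1_0 of an interval of length L, ∫(u')² ≥ (π/L)²∫u² with equality for the first sine mode sin(π(x−x₀)/L) (x₀ the left endpoint), so the inequality holds for all u iff (1−α)(π/L)² ≥ α − c, i.e. α ≤ ((π/L)² + c)/((π/L)² + 1) = (1 + c(L/π)²)/(1 + (L/π)²). (Direct route, valid since c ≤ 0: Poincaré gives c∫u² ≥ c(L/π)²∫(u')², so a(u,u) ≥ (1 + c(L/π)²)∫(u')², while ||u||_{H^1}² ≤ (1 + (L/π)²)∫(u')²; dividing yields the same α.) With (π/L)² = 1 and c = 0, the largest admissible constant is α = ((π/L)² + c)/((π/L)² + 1).
Simplifying, α = 1/2.


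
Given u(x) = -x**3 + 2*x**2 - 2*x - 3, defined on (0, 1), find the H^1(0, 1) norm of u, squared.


||u||_{H^1}^2 = 983/70

The H^1 norm (squared) on an interval (0, L) is
  ||u||_{H^1}^2 = ∫_0^L u(x)^2 dx + ∫_0^L u'(x)^2 dx.
Compute u'(x) = -3*x**2 + 4*x - 2.
Then u(x)^2 = x**6 - 4*x**5 + 8*x**4 - 2*x**3 - 8*x**2 + 12*x + 9 and u'(x)^2 = 9*x**4 - 24*x**3 + 28*x**2 - 16*x + 4.
Integrate each monomial from 0 to 1 using ∫_0^1 c·x^n dx = c·1^(n+1)/(n+1):
  ∫_0^1 u(x)^2 dx = ∫_0^1 (x^6 - 4*x^5 + 8*x^4 - 2*x^3 - 8*x^2 + 12*x + 9) dx. Term by term:
    ∫_0^1 x^6 dx = 1/7;  ∫_0^1 -4*x^5 dx = -2/3;  ∫_0^1 8*x^4 dx = 8/5;
    ∫_0^1 -2*x^3 dx = -1/2;  ∫_0^1 -8*x^2 dx = -8/3;  ∫_0^1 12*x dx = 6;
    ∫_0^1 9 dx = 9.
  Sum: 1/7 − 2/3 + 8/5 − 1/2 − 8/3 + 6 + 9 = 2711/210.
  ∫_0^1 u'(x)^2 dx = ∫_0^1 (9*x^4 - 24*x^3 + 28*x^2 - 16*x + 4) dx. Term by term:
    ∫_0^1 9*x^4 dx = 9/5;  ∫_0^1 -24*x^3 dx = -6;  ∫_0^1 28*x^2 dx = 28/3;
    ∫_0^1 -16*x dx = -8;  ∫_0^1 4 dx = 4.
  Sum: 9/5 − 6 + 28/3 − 8 + 4 = 17/15.
Adding: ||u||_{H^1}^2 = 2711/210 + 17/15 = 983/70.


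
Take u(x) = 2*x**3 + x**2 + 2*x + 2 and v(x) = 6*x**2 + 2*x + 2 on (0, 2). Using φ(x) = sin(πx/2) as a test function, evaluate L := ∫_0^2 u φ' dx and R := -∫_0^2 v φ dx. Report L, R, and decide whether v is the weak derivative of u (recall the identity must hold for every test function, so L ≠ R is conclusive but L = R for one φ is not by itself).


LHS = -64/π + 192/π^3, RHS = -64/π + 192/π^3. Yes, v = u' weakly.

u(x) = 2*x**3 + x**2 + 2*x + 2, classical derivative u'(x) = 6*x**2 + 2*x + 2.
φ(x) = sin(πx/2), so φ'(x) = π*cos(π*x/2)/2.
Note φ(0) = φ(2) = 0, so the boundary term u·φ vanishes.
LHS = ∫_0^2 u(x) φ'(x) dx = ∫_0^2 (π*x^3*cos(π*x/2) + π*x^2*cos(π*x/2)/2 + π*x*cos(π*x/2) + π*cos(π*x/2)) dx. Term by term:
  ∫_0^2 π*cos(π*x/2) dx = 0;  ∫_0^2 π*x*cos(π*x/2) dx = -8/π;  ∫_0^2 π*x^3*cos(π*x/2) dx = -48/π + 192/π^3;
  ∫_0^2 π*x^2*cos(π*x/2)/2 dx = -8/π.
Sum: 0 − 8/π + -48/π + 192/π^3 − 8/π = -64/π + 192/π^3.
So LHS = -64/π + 192/π^3.
∫_0^2 v(x) φ(x) dx = ∫_0^2 (6*x^2*sin(π*x/2) + 2*x*sin(π*x/2) + 2*sin(π*x/2)) dx. Term by term:
  ∫_0^2 2*sin(π*x/2) dx = 8/π;  ∫_0^2 2*x*sin(π*x/2) dx = 8/π;  ∫_0^2 6*x^2*sin(π*x/2) dx = -192/π^3 + 48/π.
Sum: 8/π + 8/π + -192/π^3 + 48/π = -192/π^3 + 64/π.
So RHS = -∫_0^2 v(x) φ(x) dx = -64/π + 192/π^3.
LHS = RHS, so the identity holds for this test φ.
Moreover u is smooth here and v(x) = u'(x) = 6*x**2 + 2*x + 2 pointwise, so the identity holds for every test function. Hence v is the weak derivative of u.


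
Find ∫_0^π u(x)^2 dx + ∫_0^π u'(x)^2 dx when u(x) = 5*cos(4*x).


||u||_{H^1(0,π)}^2 = 425*π/2

u'(x) = -20*sin(4*x).
Expand u² and (u')² and integrate term by term on (0, π), using: for integers n ≥ 1, ∫_0^π sin²(nx) dx = ∫_0^π cos²(nx) dx = π/2; for n ≠ n', ∫_0^π sin(nx)sin(n'x) dx = ∫_0^π cos(nx)cos(n'x) dx = 0; and by product-to-sum, ∫_0^π sin(nx)cos(n'x) dx = ½∫_0^π [sin((n+n')x) + sin((n−n')x)] dx, which is 0 when n+n' is even and 2n/(n²−n'²) when n+n' is odd (it need not vanish on (0, π)).
  u² squared terms: (5)²·∫cos(4x)² dx = 25·π/2 = 25*π/2.
  So ∫_0^π u² dx = 25*π/2.
  (u')² squared terms: (-20)²·∫sin(4x)² dx = 400·π/2 = 200*π.
  So ∫_0^π (u')² dx = 200*π.
||u||_{H^1}^2 = (25*π/2) + (200*π) = 425*π/2.


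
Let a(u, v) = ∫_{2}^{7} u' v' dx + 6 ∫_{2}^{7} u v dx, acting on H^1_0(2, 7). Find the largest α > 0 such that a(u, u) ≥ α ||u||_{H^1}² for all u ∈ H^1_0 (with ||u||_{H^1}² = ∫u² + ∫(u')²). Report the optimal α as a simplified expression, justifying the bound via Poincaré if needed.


α = 1

Coercivity of a(·,·) on H^1_0(2, 7) means a(u, u) ≥ α ||u||_{H^1}² for every u ∈ H^1_0.
The interval has length L = 5, and Poincaré/coercivity depend only on L. Here a(u, u) = ∫(u')² + (6)·∫u².
Here c = 6 ≥ 1, so a(u,u) = ∫(u')² + c∫u² ≥ ∫(u')² + ∫u² = ||u||_{H^1}², i.e. α = 1 works. No larger α is possible: a(u,u) ≥ α||u||_{H^1}² means (1−α)∫(u')² ≥ (α−c)∫u², and for the modes u_n = sin(nπ(x−x₀)/L) (x₀ the left endpoint) one has ∫u_n²/∫(u_n')² = (L/(nπ))² → 0, so a(u_n,u_n)/||u_n||_{H^1}² → 1. Hence the optimal constant is α = 1.
Therefore α = 1.


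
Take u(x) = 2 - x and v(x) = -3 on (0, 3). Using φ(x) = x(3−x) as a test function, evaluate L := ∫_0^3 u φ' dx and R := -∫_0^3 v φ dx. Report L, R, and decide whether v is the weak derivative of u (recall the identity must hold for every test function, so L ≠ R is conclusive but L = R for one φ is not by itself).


LHS = 9/2, RHS = 27/2. No, v is not the weak derivative of u.

u(x) = 2 - x, classical derivative u'(x) = -1.
φ(x) = x(3−x), so φ'(x) = 3 - 2*x.
Note φ(0) = φ(3) = 0, so the boundary term u·φ vanishes.
LHS = ∫_0^3 u(x) φ'(x) dx = ∫_0^3 (2*x^2 - 7*x + 6) dx. Term by term:
  ∫_0^3 2*x^2 dx = 18;  ∫_0^3 -7*x dx = -63/2;  ∫_0^3 6 dx = 18.
Sum: 18 − 63/2 + 18 = 9/2.
So LHS = 9/2.
∫_0^3 v(x) φ(x) dx = ∫_0^3 (3*x^2 - 9*x) dx. Term by term:
  ∫_0^3 3*x^2 dx = 27;  ∫_0^3 -9*x dx = -81/2.
Sum: 27 − 81/2 = -27/2.
So RHS = -∫_0^3 v(x) φ(x) dx = 27/2.
LHS − RHS = -9 ≠ 0, so the identity fails.
(For a valid weak derivative the identity must hold for EVERY test function, in particular this one. The failure shows v is NOT the weak derivative of u.)
Correct weak derivative would be u'(x) = -1.


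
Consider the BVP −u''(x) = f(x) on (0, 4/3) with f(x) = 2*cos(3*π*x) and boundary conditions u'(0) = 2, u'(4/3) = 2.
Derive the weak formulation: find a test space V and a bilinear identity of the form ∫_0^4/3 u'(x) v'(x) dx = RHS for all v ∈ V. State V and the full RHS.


V = H^1(0, 4/3) (v unrestricted at boundary; u is determined up to an additive constant); weak form: ∫_0^4/3 u'v' dx = ∫_0^4/3 (2*cos(3*π*x)) v dx + 2·v(4/3) − 2·v(0) for all v ∈ V.

Multiply both sides by a test function v and integrate from 0 to 4/3:
  ∫_0^4/3 −u''(x) v(x) dx = ∫_0^4/3 f(x) v(x) dx.
Integrate the LHS by parts once:
  ∫_0^4/3 −u'' v dx = −[u'(x) v(x)]_0^4/3 + ∫_0^4/3 u'(x) v'(x) dx.
Thus ∫_0^4/3 u'(x) v'(x) dx = ∫_0^4/3 f(x) v(x) dx + [u'(x) v(x)]_0^4/3.
Choose V so that boundary terms are either known or forced to vanish.
u has inhomogeneous Neumann u'(0) = 2, u'(4/3) = 2. [u' v]_0^4/3 = (2)·v(4/3) − (2)·v(0) = 2·v(4/3) − 2·v(0). Take V = H^1(0, 4/3); boundary term becomes part of RHS.
Weak formulation: find u (satisfying any essential BC) such that ∫_0^4/3 u'(x) v'(x) dx = ∫_0^4/3 f v dx + 2·v(4/3) − 2·v(0) for all v ∈ V (Neumann data are natural BCs: they enter the RHS as boundary terms).
Substituting f(x) = 2*cos(3*π*x), the right-hand side is ∫_0^4/3 (2*cos(3*π*x)) v dx + 2·v(4/3) − 2·v(0).
Compatibility check (pure Neumann): taking v ≡ 1 ∈ V gives 0 = ∫_0^4/3 f dx + (2) − (2), i.e. ∫_0^4/3 f dx must equal u'(0) − u'(4/3) = 0. Indeed ∫_0^4/3 (2*cos(3*π*x)) dx = 0, so the data are compatible. The solution is then unique only up to an additive constant (fix it e.g. by requiring ∫_0^4/3 u dx = 0).


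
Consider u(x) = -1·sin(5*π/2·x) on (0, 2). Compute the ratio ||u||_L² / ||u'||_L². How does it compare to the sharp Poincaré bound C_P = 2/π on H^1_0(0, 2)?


||u||_L² / ||u'||_L² = 2/(5*π) < C_P = 2/π.

u(x) = -1·sin(5*π/2·x), so u'(x) = -5*π*cos(5*π*x/2)/2.
Writing u(x) = A·sin(kπx/L) with A = -1 and k = 5, use ∫_0^L sin²(kπx/L) dx = L/2 and ∫_0^L cos²(kπx/L) dx = L/2.
u² = 1·sin²(5*π/2·x) and (u')² = 25*π^2/4·cos²(5*π/2·x), and each of sin², cos² integrates to L/2 = 1 over (0, 2).
∫_0^2 u² dx = 1, so ||u||_L² = 1.
∫_0^2 (u')² dx = 25*π^2/4, so ||u'||_L² = 5*π/2.
Ratio ||u||_L² / ||u'||_L² = 2/(5*π).
Sharp Poincaré constant on H^1_0(0, 2) is C_P = L/π = 2/π, achieved by sin(π/2·x).
This is the k = 5 harmonic; the ratio L/(kπ) is strictly less than C_P = L/π, consistent with the sharp inequality ||u||_L² ≤ C_P ||u'||_L².


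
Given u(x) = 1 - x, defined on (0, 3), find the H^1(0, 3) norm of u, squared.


||u||_{H^1}^2 = 6

The H^1 norm (squared) on an interval (0, L) is
  ||u||_{H^1}^2 = ∫_0^L u(x)^2 dx + ∫_0^L u'(x)^2 dx.
Compute u'(x) = -1.
Then u(x)^2 = x**2 - 2*x + 1 and u'(x)^2 = 1.
Integrate each monomial from 0 to 3 using ∫_0^3 c·x^n dx = c·3^(n+1)/(n+1):
  ∫_0^3 u(x)^2 dx = ∫_0^3 (x^2 - 2*x + 1) dx. Term by term:
    ∫_0^3 x^2 dx = 9;  ∫_0^3 -2*x dx = -9;  ∫_0^3 1 dx = 3.
  Sum: 9 − 9 + 3 = 3.
  ∫_0^3 u'(x)^2 dx = ∫_0^3 (1) dx. Term by term:
    ∫_0^3 1 dx = 3.
Adding: ||u||_{H^1}^2 = 3 + 3 = 6.


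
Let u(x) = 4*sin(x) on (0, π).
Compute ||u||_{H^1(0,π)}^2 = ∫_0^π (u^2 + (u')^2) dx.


||u||_{H^1(0,π)}^2 = 16*π

u'(x) = 4*cos(x).
Expand u² and (u')² and integrate term by term on (0, π), using: for integers n ≥ 1, ∫_0^π sin²(nx) dx = ∫_0^π cos²(nx) dx = π/2; for n ≠ n', ∫_0^π sin(nx)sin(n'x) dx = ∫_0^π cos(nx)cos(n'x) dx = 0; and by product-to-sum, ∫_0^π sin(nx)cos(n'x) dx = ½∫_0^π [sin((n+n')x) + sin((n−n')x)] dx, which is 0 when n+n' is even and 2n/(n²−n'²) when n+n' is odd (it need not vanish on (0, π)).
  u² squared terms: (4)²·∫sin(x)² dx = 16·π/2 = 8*π.
  So ∫_0^π u² dx = 8*π.
  (u')² squared terms: (4)²·∫cos(x)² dx = 16·π/2 = 8*π.
  So ∫_0^π (u')² dx = 8*π.
||u||_{H^1}^2 = (8*π) + (8*π) = 16*π.


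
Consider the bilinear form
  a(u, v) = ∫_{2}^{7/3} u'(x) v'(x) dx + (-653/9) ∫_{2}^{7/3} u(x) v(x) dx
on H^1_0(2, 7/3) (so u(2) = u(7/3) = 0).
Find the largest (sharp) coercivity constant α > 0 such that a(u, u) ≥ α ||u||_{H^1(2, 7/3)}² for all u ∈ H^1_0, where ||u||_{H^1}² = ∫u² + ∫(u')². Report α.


α = (-653 + 81*π^2)/(9*(1 + 9*π^2))

Coercivity of a(·,·) on H^1_0(2, 7/3) means a(u, u) ≥ α ||u||_{H^1}² for every u ∈ H^1_0.
The interval has length L = 1/3, and Poincaré/coercivity depend only on L. Here a(u, u) = ∫(u')² + (-653/9)·∫u².
Here c = -653/9 < 0 with |c| < (π/L)² = 9*π^2, so coercivity still holds. The condition a(u,u) ≥ α||u||_{H^1}² reads (1−α)∫(u')² ≥ (α−c)∫u². Any admissible α is ≤ 1 (rapidly oscillating u have ∫u²/∫(u')² → 0), and α = 1 would force 0 ≥ (1−c)∫u², impossible since c < 1; so 1−α > 0. By the sharp Poincaré inequality on H^1_0 of an interval of length L, ∫(u')² ≥ (π/L)²∫u² with equality for the first sine mode sin(π(x−x₀)/L) (x₀ the left endpoint), so the inequality holds for all u iff (1−α)(π/L)² ≥ α − c, i.e. α ≤ ((π/L)² + c)/((π/L)² + 1) = (1 + c(L/π)²)/(1 + (L/π)²). (Direct route, valid since c ≤ 0: Poincaré gives c∫u² ≥ c(L/π)²∫(u')², so a(u,u) ≥ (1 + c(L/π)²)∫(u')², while ||u||_{H^1}² ≤ (1 + (L/π)²)∫(u')²; dividing yields the same α.) With (π/L)² = 9*π^2 and c = -653/9, the largest admissible constant is α = ((π/L)² + c)/((π/L)² + 1).
Simplifying, α = (-653 + 81*π^2)/(9*(1 + 9*π^2)).


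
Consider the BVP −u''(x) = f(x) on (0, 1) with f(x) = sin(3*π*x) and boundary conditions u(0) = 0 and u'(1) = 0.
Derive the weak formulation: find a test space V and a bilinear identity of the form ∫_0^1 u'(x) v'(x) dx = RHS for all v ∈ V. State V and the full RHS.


V = {v ∈ H^1(0, 1) : v(0) = 0} (test functions vanish at x = 0 where u is specified); weak form: ∫_0^1 u'v' dx = ∫_0^1 (sin(3*π*x)) v dx for all v ∈ V.

Multiply both sides by a test function v and integrate from 0 to 1:
  ∫_0^1 −u''(x) v(x) dx = ∫_0^1 f(x) v(x) dx.
Integrate the LHS by parts once:
  ∫_0^1 −u'' v dx = −[u'(x) v(x)]_0^1 + ∫_0^1 u'(x) v'(x) dx.
Thus ∫_0^1 u'(x) v'(x) dx = ∫_0^1 f(x) v(x) dx + [u'(x) v(x)]_0^1.
Choose V so that boundary terms are either known or forced to vanish.
Mixed BC: u(0) = 0 (Dirichlet) and u'(1) = 0 (Neumann). Define V = {v ∈ H^1(0, 1) : v(0) = 0}. Then [u' v]_0^1 = u'(1)·v(1) − u'(0)·0 = 0.
Weak formulation: find u (satisfying any essential BC) such that ∫_0^1 u'(x) v'(x) dx = ∫_0^1 f v dx for all v ∈ V (Dirichlet at 0 absorbed into V; the Neumann datum at x = 1 is zero, so no boundary term remains).
Substituting f(x) = sin(3*π*x), the right-hand side is ∫_0^1 (sin(3*π*x)) v dx.


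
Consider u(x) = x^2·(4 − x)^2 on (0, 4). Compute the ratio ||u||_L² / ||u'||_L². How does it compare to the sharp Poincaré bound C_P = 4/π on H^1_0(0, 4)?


||u||_L² / ||u'||_L² = 2*sqrt(3)/3 < C_P = 4/π.

u(x) = x^2·(4 − x)^2, so u'(x) = 4*x*(x - 4)*(x - 2).
u(x) = x^2·(4 − x)^2 vanishes at x = 0 and x = 4, so u ∈ H^1_0(0, 4). Differentiate via the product rule and integrate the resulting polynomials term by term.
  ∫_0^4 u² dx = ∫_0^4 (x^8 - 16*x^7 + 96*x^6 - 256*x^5 + 256*x^4) dx. Term by term:
    ∫_0^4 x^8 dx = 262144/9;  ∫_0^4 -16*x^7 dx = -131072;  ∫_0^4 96*x^6 dx = 1572864/7;
    ∫_0^4 -256*x^5 dx = -524288/3;  ∫_0^4 256*x^4 dx = 262144/5.
  Sum: 262144/9 − 131072 + 1572864/7 − 524288/3 + 262144/5 = 131072/315.
  ∫_0^4 (u')² dx = ∫_0^4 (16*x^6 - 192*x^5 + 832*x^4 - 1536*x^3 + 1024*x^2) dx. Term by term:
    ∫_0^4 16*x^6 dx = 262144/7;  ∫_0^4 -192*x^5 dx = -131072;  ∫_0^4 832*x^4 dx = 851968/5;
    ∫_0^4 -1536*x^3 dx = -98304;  ∫_0^4 1024*x^2 dx = 65536/3.
  Sum: 262144/7 − 131072 + 851968/5 − 98304 + 65536/3 = 32768/105.
∫_0^4 u² dx = 131072/315, so ||u||_L² = 256*sqrt(70)/105.
∫_0^4 (u')² dx = 32768/105, so ||u'||_L² = 128*sqrt(210)/105.
Ratio ||u||_L² / ||u'||_L² = 2*sqrt(3)/3.
Sharp Poincaré constant on H^1_0(0, 4) is C_P = L/π = 4/π, achieved by sin(π/4·x).
A polynomial bump cannot attain the sharp Poincaré constant (only the first sine eigenfunction does), so the ratio is strictly less than C_P, consistent with ||u||_L² ≤ C_P ||u'||_L².


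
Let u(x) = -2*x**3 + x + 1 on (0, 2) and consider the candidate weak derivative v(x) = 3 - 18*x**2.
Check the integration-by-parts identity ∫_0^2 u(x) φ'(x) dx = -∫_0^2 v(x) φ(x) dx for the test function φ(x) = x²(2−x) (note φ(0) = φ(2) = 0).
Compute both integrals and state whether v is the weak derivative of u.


LHS = 172/15, RHS = 172/5. No, v is not the weak derivative of u.

u(x) = -2*x**3 + x + 1, classical derivative u'(x) = 1 - 6*x**2.
φ(x) = x²(2−x), so φ'(x) = x*(4 - 3*x).
Note φ(0) = φ(2) = 0, so the boundary term u·φ vanishes.
LHS = ∫_0^2 u(x) φ'(x) dx = ∫_0^2 (6*x^5 - 8*x^4 - 3*x^3 + x^2 + 4*x) dx. Term by term:
  ∫_0^2 6*x^5 dx = 64;  ∫_0^2 -8*x^4 dx = -256/5;  ∫_0^2 -3*x^3 dx = -12;
  ∫_0^2 x^2 dx = 8/3;  ∫_0^2 4*x dx = 8.
Sum: 64 − 256/5 − 12 + 8/3 + 8 = 172/15.
So LHS = 172/15.
∫_0^2 v(x) φ(x) dx = ∫_0^2 (18*x^5 - 36*x^4 - 3*x^3 + 6*x^2) dx. Term by term:
  ∫_0^2 18*x^5 dx = 192;  ∫_0^2 -36*x^4 dx = -1152/5;  ∫_0^2 -3*x^3 dx = -12;
  ∫_0^2 6*x^2 dx = 16.
Sum: 192 − 1152/5 − 12 + 16 = -172/5.
So RHS = -∫_0^2 v(x) φ(x) dx = 172/5.
LHS − RHS = -344/15 ≠ 0, so the identity fails.
(For a valid weak derivative the identity must hold for EVERY test function, in particular this one. The failure shows v is NOT the weak derivative of u.)
Correct weak derivative would be u'(x) = 1 - 6*x**2.


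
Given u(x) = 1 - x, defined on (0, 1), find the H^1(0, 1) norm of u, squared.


||u||_{H^1}^2 = 4/3

The H^1 norm (squared) on an interval (0, L) is
  ||u||_{H^1}^2 = ∫_0^L u(x)^2 dx + ∫_0^L u'(x)^2 dx.
Compute u'(x) = -1.
Then u(x)^2 = x**2 - 2*x + 1 and u'(x)^2 = 1.
Integrate each monomial from 0 to 1 using ∫_0^1 c·x^n dx = c·1^(n+1)/(n+1):
  ∫_0^1 u(x)^2 dx = ∫_0^1 (x^2 - 2*x + 1) dx. Term by term:
    ∫_0^1 x^2 dx = 1/3;  ∫_0^1 -2*x dx = -1;  ∫_0^1 1 dx = 1.
  Sum: 1/3 − 1 + 1 = 1/3.
  ∫_0^1 u'(x)^2 dx = ∫_0^1 (1) dx. Term by term:
    ∫_0^1 1 dx = 1.
Adding: ||u||_{H^1}^2 = 1/3 + 1 = 4/3.


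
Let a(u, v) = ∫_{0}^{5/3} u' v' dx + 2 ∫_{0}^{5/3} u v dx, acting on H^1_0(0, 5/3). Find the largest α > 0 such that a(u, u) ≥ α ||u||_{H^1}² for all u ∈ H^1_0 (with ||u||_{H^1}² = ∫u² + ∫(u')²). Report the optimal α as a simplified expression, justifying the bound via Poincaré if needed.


α = 1

Coercivity of a(·,·) on H^1_0(0, 5/3) means a(u, u) ≥ α ||u||_{H^1}² for every u ∈ H^1_0.
The interval has length L = 5/3, and Poincaré/coercivity depend only on L. Here a(u, u) = ∫(u')² + (2)·∫u².
Here c = 2 ≥ 1, so a(u,u) = ∫(u')² + c∫u² ≥ ∫(u')² + ∫u² = ||u||_{H^1}², i.e. α = 1 works. No larger α is possible: a(u,u) ≥ α||u||_{H^1}² means (1−α)∫(u')² ≥ (α−c)∫u², and for the modes u_n = sin(nπ(x−x₀)/L) (x₀ the left endpoint) one has ∫u_n²/∫(u_n')² = (L/(nπ))² → 0, so a(u_n,u_n)/||u_n||_{H^1}² → 1. Hence the optimal constant is α = 1.
Therefore α = 1.


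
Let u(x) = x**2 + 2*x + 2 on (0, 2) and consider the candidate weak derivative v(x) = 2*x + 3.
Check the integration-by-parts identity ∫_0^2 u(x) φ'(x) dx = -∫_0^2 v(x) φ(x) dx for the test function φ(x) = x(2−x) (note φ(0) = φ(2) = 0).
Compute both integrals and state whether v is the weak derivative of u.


LHS = -16/3, RHS = -20/3. No, v is not the weak derivative of u.

u(x) = x**2 + 2*x + 2, classical derivative u'(x) = 2*x + 2.
φ(x) = x(2−x), so φ'(x) = 2 - 2*x.
Note φ(0) = φ(2) = 0, so the boundary term u·φ vanishes.
LHS = ∫_0^2 u(x) φ'(x) dx = ∫_0^2 (-2*x^3 - 2*x^2 + 4) dx. Term by term:
  ∫_0^2 -2*x^3 dx = -8;  ∫_0^2 -2*x^2 dx = -16/3;  ∫_0^2 4 dx = 8.
Sum: -8 − 16/3 + 8 = -16/3.
So LHS = -16/3.
∫_0^2 v(x) φ(x) dx = ∫_0^2 (-2*x^3 + x^2 + 6*x) dx. Term by term:
  ∫_0^2 -2*x^3 dx = -8;  ∫_0^2 x^2 dx = 8/3;  ∫_0^2 6*x dx = 12.
Sum: -8 + 8/3 + 12 = 20/3.
So RHS = -∫_0^2 v(x) φ(x) dx = -20/3.
LHS − RHS = 4/3 ≠ 0, so the identity fails.
(For a valid weak derivative the identity must hold for EVERY test function, in particular this one. The failure shows v is NOT the weak derivative of u.)
Correct weak derivative would be u'(x) = 2*x + 2.


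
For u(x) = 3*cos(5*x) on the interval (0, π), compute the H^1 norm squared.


||u||_{H^1(0,π)}^2 = 117*π

u'(x) = -15*sin(5*x).
Expand u² and (u')² and integrate term by term on (0, π), using: for integers n ≥ 1, ∫_0^π sin²(nx) dx = ∫_0^π cos²(nx) dx = π/2; for n ≠ n', ∫_0^π sin(nx)sin(n'x) dx = ∫_0^π cos(nx)cos(n'x) dx = 0; and by product-to-sum, ∫_0^π sin(nx)cos(n'x) dx = ½∫_0^π [sin((n+n')x) + sin((n−n')x)] dx, which is 0 when n+n' is even and 2n/(n²−n'²) when n+n' is odd (it need not vanish on (0, π)).
  u² squared terms: (3)²·∫cos(5x)² dx = 9·π/2 = 9*π/2.
  So ∫_0^π u² dx = 9*π/2.
  (u')² squared terms: (-15)²·∫sin(5x)² dx = 225·π/2 = 225*π/2.
  So ∫_0^π (u')² dx = 225*π/2.
||u||_{H^1}^2 = (9*π/2) + (225*π/2) = 117*π.


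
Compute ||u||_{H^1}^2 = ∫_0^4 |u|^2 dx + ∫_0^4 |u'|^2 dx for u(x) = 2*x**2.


||u||_{H^1}^2 = 17408/15

The H^1 norm (squared) on an interval (0, L) is
  ||u||_{H^1}^2 = ∫_0^L u(x)^2 dx + ∫_0^L u'(x)^2 dx.
Compute u'(x) = 4*x.
Then u(x)^2 = 4*x**4 and u'(x)^2 = 16*x**2.
Integrate each monomial from 0 to 4 using ∫_0^4 c·x^n dx = c·4^(n+1)/(n+1):
  ∫_0^4 u(x)^2 dx = ∫_0^4 (4*x^4) dx. Term by term:
    ∫_0^4 4*x^4 dx = 4096/5.
  ∫_0^4 u'(x)^2 dx = ∫_0^4 (16*x^2) dx. Term by term:
    ∫_0^4 16*x^2 dx = 1024/3.
Adding: ||u||_{H^1}^2 = 4096/5 + 1024/3 = 17408/15.


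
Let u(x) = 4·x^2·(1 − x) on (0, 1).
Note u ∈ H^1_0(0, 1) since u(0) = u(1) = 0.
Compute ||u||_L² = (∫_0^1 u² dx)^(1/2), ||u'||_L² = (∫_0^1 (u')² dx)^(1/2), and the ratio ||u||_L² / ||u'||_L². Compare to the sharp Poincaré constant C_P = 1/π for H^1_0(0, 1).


||u||_L² / ||u'||_L² = sqrt(14)/14 < C_P = 1/π.

u(x) = 4·x^2·(1 − x), so u'(x) = 4*x*(2 - 3*x).
u(x) = 4·x^2·(1 − x) vanishes at x = 0 and x = 1, so u ∈ H^1_0(0, 1). Differentiate via the product rule and integrate the resulting polynomials term by term.
  ∫_0^1 u² dx = ∫_0^1 (16*x^6 - 32*x^5 + 16*x^4) dx. Term by term:
    ∫_0^1 16*x^6 dx = 16/7;  ∫_0^1 -32*x^5 dx = -16/3;  ∫_0^1 16*x^4 dx = 16/5.
  Sum: 16/7 − 16/3 + 16/5 = 16/105.
  ∫_0^1 (u')² dx = ∫_0^1 (144*x^4 - 192*x^3 + 64*x^2) dx. Term by term:
    ∫_0^1 144*x^4 dx = 144/5;  ∫_0^1 -192*x^3 dx = -48;  ∫_0^1 64*x^2 dx = 64/3.
  Sum: 144/5 − 48 + 64/3 = 32/15.
∫_0^1 u² dx = 16/105, so ||u||_L² = 4*sqrt(105)/105.
∫_0^1 (u')² dx = 32/15, so ||u'||_L² = 4*sqrt(30)/15.
Ratio ||u||_L² / ||u'||_L² = sqrt(14)/14.
Sharp Poincaré constant on H^1_0(0, 1) is C_P = L/π = 1/π, achieved by sin(π·x).
A polynomial bump cannot attain the sharp Poincaré constant (only the first sine eigenfunction does), so the ratio is strictly less than C_P, consistent with ||u||_L² ≤ C_P ||u'||_L².


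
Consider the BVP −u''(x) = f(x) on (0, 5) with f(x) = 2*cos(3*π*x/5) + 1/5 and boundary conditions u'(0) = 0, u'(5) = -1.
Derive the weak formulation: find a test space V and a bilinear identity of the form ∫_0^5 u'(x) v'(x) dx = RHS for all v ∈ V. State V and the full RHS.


V = H^1(0, 5) (v unrestricted at boundary; u is determined up to an additive constant); weak form: ∫_0^5 u'v' dx = ∫_0^5 (2*cos(3*π*x/5) + 1/5) v dx − v(5) for all v ∈ V.

Multiply both sides by a test function v and integrate from 0 to 5:
  ∫_0^5 −u''(x) v(x) dx = ∫_0^5 f(x) v(x) dx.
Integrate the LHS by parts once:
  ∫_0^5 −u'' v dx = −[u'(x) v(x)]_0^5 + ∫_0^5 u'(x) v'(x) dx.
Thus ∫_0^5 u'(x) v'(x) dx = ∫_0^5 f(x) v(x) dx + [u'(x) v(x)]_0^5.
Choose V so that boundary terms are either known or forced to vanish.
u has inhomogeneous Neumann u'(0) = 0, u'(5) = -1. [u' v]_0^5 = (-1)·v(5) − (0)·v(0) = − v(5). Take V = H^1(0, 5); boundary term becomes part of RHS.
Weak formulation: find u (satisfying any essential BC) such that ∫_0^5 u'(x) v'(x) dx = ∫_0^5 f v dx − v(5) for all v ∈ V (Neumann data are natural BCs: they enter the RHS as boundary terms).
Substituting f(x) = 2*cos(3*π*x/5) + 1/5, the right-hand side is ∫_0^5 (2*cos(3*π*x/5) + 1/5) v dx − v(5).
Compatibility check (pure Neumann): taking v ≡ 1 ∈ V gives 0 = ∫_0^5 f dx + (-1) − (0), i.e. ∫_0^5 f dx must equal u'(0) − u'(5) = 1. Indeed ∫_0^5 (2*cos(3*π*x/5) + 1/5) dx = 1, so the data are compatible. The solution is then unique only up to an additive constant (fix it e.g. by requiring ∫_0^5 u dx = 0).


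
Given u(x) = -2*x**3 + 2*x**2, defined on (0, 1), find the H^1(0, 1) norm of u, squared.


||u||_{H^1}^2 = 4/7

The H^1 norm (squared) on an interval (0, L) is
  ||u||_{H^1}^2 = ∫_0^L u(x)^2 dx + ∫_0^L u'(x)^2 dx.
Compute u'(x) = -6*x**2 + 4*x.
Then u(x)^2 = 4*x**6 - 8*x**5 + 4*x**4 and u'(x)^2 = 36*x**4 - 48*x**3 + 16*x**2.
Integrate each monomial from 0 to 1 using ∫_0^1 c·x^n dx = c·1^(n+1)/(n+1):
  ∫_0^1 u(x)^2 dx = ∫_0^1 (4*x^6 - 8*x^5 + 4*x^4) dx. Term by term:
    ∫_0^1 4*x^6 dx = 4/7;  ∫_0^1 -8*x^5 dx = -4/3;  ∫_0^1 4*x^4 dx = 4/5.
  Sum: 4/7 − 4/3 + 4/5 = 4/105.
  ∫_0^1 u'(x)^2 dx = ∫_0^1 (36*x^4 - 48*x^3 + 16*x^2) dx. Term by term:
    ∫_0^1 36*x^4 dx = 36/5;  ∫_0^1 -48*x^3 dx = -12;  ∫_0^1 16*x^2 dx = 16/3.
  Sum: 36/5 − 12 + 16/3 = 8/15.
Adding: ||u||_{H^1}^2 = 4/105 + 8/15 = 4/7.


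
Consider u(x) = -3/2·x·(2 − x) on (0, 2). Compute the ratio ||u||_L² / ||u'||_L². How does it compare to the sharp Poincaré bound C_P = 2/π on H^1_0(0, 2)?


||u||_L² / ||u'||_L² = sqrt(10)/5 < C_P = 2/π.

u(x) = -3/2·x·(2 − x), so u'(x) = 3*x - 3.
u(x) = -3/2·x·(2 − x) vanishes at x = 0 and x = 2, so u ∈ H^1_0(0, 2). Differentiate via the product rule and integrate the resulting polynomials term by term.
  ∫_0^2 u² dx = ∫_0^2 (9*x^4/4 - 9*x^3 + 9*x^2) dx. Term by term:
    ∫_0^2 9*x^4/4 dx = 72/5;  ∫_0^2 -9*x^3 dx = -36;  ∫_0^2 9*x^2 dx = 24.
  Sum: 72/5 − 36 + 24 = 12/5.
  ∫_0^2 (u')² dx = ∫_0^2 (9*x^2 - 18*x + 9) dx. Term by term:
    ∫_0^2 9*x^2 dx = 24;  ∫_0^2 -18*x dx = -36;  ∫_0^2 9 dx = 18.
  Sum: 24 − 36 + 18 = 6.
∫_0^2 u² dx = 12/5, so ||u||_L² = 2*sqrt(15)/5.
∫_0^2 (u')² dx = 6, so ||u'||_L² = sqrt(6).
Ratio ||u||_L² / ||u'||_L² = sqrt(10)/5.
Sharp Poincaré constant on H^1_0(0, 2) is C_P = L/π = 2/π, achieved by sin(π/2·x).
A polynomial bump cannot attain the sharp Poincaré constant (only the first sine eigenfunction does), so the ratio is strictly less than C_P, consistent with ||u||_L² ≤ C_P ||u'||_L².


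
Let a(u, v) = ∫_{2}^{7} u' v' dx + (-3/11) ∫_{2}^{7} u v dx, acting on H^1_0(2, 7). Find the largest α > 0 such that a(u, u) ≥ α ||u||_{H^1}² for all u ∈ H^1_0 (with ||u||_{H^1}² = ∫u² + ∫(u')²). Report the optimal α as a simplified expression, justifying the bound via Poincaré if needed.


α = (-75/11 + π^2)/(π^2 + 25)

Coercivity of a(·,·) on H^1_0(2, 7) means a(u, u) ≥ α ||u||_{H^1}² for every u ∈ H^1_0.
The interval has length L = 5, and Poincaré/coercivity depend only on L. Here a(u, u) = ∫(u')² + (-3/11)·∫u².
Here c = -3/11 < 0 with |c| < (π/L)² = π^2/25, so coercivity still holds. The condition a(u,u) ≥ α||u||_{H^1}² reads (1−α)∫(u')² ≥ (α−c)∫u². Any admissible α is ≤ 1 (rapidly oscillating u have ∫u²/∫(u')² → 0), and α = 1 would force 0 ≥ (1−c)∫u², impossible since c < 1; so 1−α > 0. By the sharp Poincaré inequality on H^1_0 of an interval of length L, ∫(u')² ≥ (π/L)²∫u² with equality for the first sine mode sin(π(x−x₀)/L) (x₀ the left endpoint), so the inequality holds for all u iff (1−α)(π/L)² ≥ α − c, i.e. α ≤ ((π/L)² + c)/((π/L)² + 1) = (1 + c(L/π)²)/(1 + (L/π)²). (Direct route, valid since c ≤ 0: Poincaré gives c∫u² ≥ c(L/π)²∫(u')², so a(u,u) ≥ (1 + c(L/π)²)∫(u')², while ||u||_{H^1}² ≤ (1 + (L/π)²)∫(u')²; dividing yields the same α.) With (π/L)² = π^2/25 and c = -3/11, the largest admissible constant is α = ((π/L)² + c)/((π/L)² + 1).
Simplifying, α = (-75/11 + π^2)/(π^2 + 25).


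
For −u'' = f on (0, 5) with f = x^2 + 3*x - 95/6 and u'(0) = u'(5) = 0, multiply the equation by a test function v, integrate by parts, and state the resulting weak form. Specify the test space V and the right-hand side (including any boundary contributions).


V = H^1(0, 5) (no boundary constraint on v; u is determined up to an additive constant); weak form: ∫_0^5 u'v' dx = ∫_0^5 (x^2 + 3*x - 95/6) v dx for all v ∈ V.

Multiply both sides by a test function v and integrate from 0 to 5:
  ∫_0^5 −u''(x) v(x) dx = ∫_0^5 f(x) v(x) dx.
Integrate the LHS by parts once:
  ∫_0^5 −u'' v dx = −[u'(x) v(x)]_0^5 + ∫_0^5 u'(x) v'(x) dx.
Thus ∫_0^5 u'(x) v'(x) dx = ∫_0^5 f(x) v(x) dx + [u'(x) v(x)]_0^5.
Choose V so that boundary terms are either known or forced to vanish.
u has homogeneous Neumann: u'(0) = u'(5) = 0. So [u' v]_0^5 = 0·v(5) − 0·v(0) = 0 for any v; take V = H^1(0, 5).
Weak formulation: find u (satisfying any essential BC) such that ∫_0^5 u'(x) v'(x) dx = ∫_0^5 f v dx for all v ∈ V (homogeneous Neumann, so boundary terms vanish).
Substituting f(x) = x^2 + 3*x - 95/6, the right-hand side is ∫_0^5 (x^2 + 3*x - 95/6) v dx.
Compatibility check (pure Neumann): taking v ≡ 1 ∈ V gives 0 = ∫_0^5 f dx + (0) − (0), i.e. ∫_0^5 f dx must equal u'(0) − u'(5) = 0. Indeed ∫_0^5 (x^2 + 3*x - 95/6) dx = 0, so the data are compatible. The solution is then unique only up to an additive constant (fix it e.g. by requiring ∫_0^5 u dx = 0).


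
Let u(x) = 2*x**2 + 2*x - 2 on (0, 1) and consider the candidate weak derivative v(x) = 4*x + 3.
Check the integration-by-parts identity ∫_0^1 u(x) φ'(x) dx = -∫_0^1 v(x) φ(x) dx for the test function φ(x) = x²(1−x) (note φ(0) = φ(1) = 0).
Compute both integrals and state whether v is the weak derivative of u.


LHS = -11/30, RHS = -9/20. No, v is not the weak derivative of u.

u(x) = 2*x**2 + 2*x - 2, classical derivative u'(x) = 4*x + 2.
φ(x) = x²(1−x), so φ'(x) = x*(2 - 3*x).
Note φ(0) = φ(1) = 0, so the boundary term u·φ vanishes.
LHS = ∫_0^1 u(x) φ'(x) dx = ∫_0^1 (-6*x^4 - 2*x^3 + 10*x^2 - 4*x) dx. Term by term:
  ∫_0^1 -6*x^4 dx = -6/5;  ∫_0^1 -2*x^3 dx = -1/2;  ∫_0^1 10*x^2 dx = 10/3;
  ∫_0^1 -4*x dx = -2.
Sum: -6/5 − 1/2 + 10/3 − 2 = -11/30.
So LHS = -11/30.
∫_0^1 v(x) φ(x) dx = ∫_0^1 (-4*x^4 + x^3 + 3*x^2) dx. Term by term:
  ∫_0^1 -4*x^4 dx = -4/5;  ∫_0^1 x^3 dx = 1/4;  ∫_0^1 3*x^2 dx = 1.
Sum: -4/5 + 1/4 + 1 = 9/20.
So RHS = -∫_0^1 v(x) φ(x) dx = -9/20.
LHS − RHS = 1/12 ≠ 0, so the identity fails.
(For a valid weak derivative the identity must hold for EVERY test function, in particular this one. The failure shows v is NOT the weak derivative of u.)
Correct weak derivative would be u'(x) = 4*x + 2.


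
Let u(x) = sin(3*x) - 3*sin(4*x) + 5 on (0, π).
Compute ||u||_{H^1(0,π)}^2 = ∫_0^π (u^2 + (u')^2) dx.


||u||_{H^1(0,π)}^2 = 20/3 + 213*π/2

u'(x) = 3*cos(3*x) - 12*cos(4*x).
Expand u² and (u')² and integrate term by term on (0, π), using: for integers n ≥ 1, ∫_0^π sin²(nx) dx = ∫_0^π cos²(nx) dx = π/2; for n ≠ n', ∫_0^π sin(nx)sin(n'x) dx = ∫_0^π cos(nx)cos(n'x) dx = 0; and by product-to-sum, ∫_0^π sin(nx)cos(n'x) dx = ½∫_0^π [sin((n+n')x) + sin((n−n')x)] dx, which is 0 when n+n' is even and 2n/(n²−n'²) when n+n' is odd (it need not vanish on (0, π)). For the constant mode: ∫_0^π 1 dx = π, ∫_0^π cos(nx) dx = 0, ∫_0^π sin(nx) dx = (1−(−1)^n)/n.
  u² squared terms: (5)²·∫1 dx = 25·π = 25*π;  (-3)²·∫sin(4x)² dx = 9·π/2 = 9*π/2;  (1)²·∫sin(3x)² dx = 1·π/2 = π/2.
  u² cross terms: 2·(5)·(-3)·∫1·sin(4x) dx = -30·(0) = 0;  2·(5)·(1)·∫1·sin(3x) dx = 10·(2/3) = 20/3;  2·(-3)·(1)·∫sin(4x)·sin(3x) dx = -6·(0) = 0.
  So ∫_0^π u² dx = 25*π + 9*π/2 + π/2 + 0 + 20/3 + 0 = 20/3 + 30*π.
  (u')² squared terms: (-12)²·∫cos(4x)² dx = 144·π/2 = 72*π;  (3)²·∫cos(3x)² dx = 9·π/2 = 9*π/2.
  (u')² cross terms: 2·(-12)·(3)·∫cos(4x)·cos(3x) dx = -72·(0) = 0.
  So ∫_0^π (u')² dx = 72*π + 9*π/2 + 0 = 153*π/2.
||u||_{H^1}^2 = (20/3 + 30*π) + (153*π/2) = 20/3 + 213*π/2.


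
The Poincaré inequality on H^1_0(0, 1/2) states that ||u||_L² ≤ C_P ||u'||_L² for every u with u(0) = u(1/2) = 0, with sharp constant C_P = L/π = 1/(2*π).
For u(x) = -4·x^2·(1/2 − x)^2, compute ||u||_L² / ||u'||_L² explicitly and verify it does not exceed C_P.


||u||_L² / ||u'||_L² = sqrt(3)/12 < C_P = 1/(2*π).

u(x) = -4·x^2·(1/2 − x)^2, so u'(x) = 2*x*(-8*x^2 + 6*x - 1).
u(x) = -4·x^2·(1/2 − x)^2 vanishes at x = 0 and x = 1/2, so u ∈ H^1_0(0, 1/2). Differentiate via the product rule and integrate the resulting polynomials term by term.
  ∫_0^1/2 u² dx = ∫_0^1/2 (16*x^8 - 32*x^7 + 24*x^6 - 8*x^5 + x^4) dx. Term by term:
    ∫_0^1/2 16*x^8 dx = 1/288;  ∫_0^1/2 -32*x^7 dx = -1/64;  ∫_0^1/2 24*x^6 dx = 3/112;
    ∫_0^1/2 -8*x^5 dx = -1/48;  ∫_0^1/2 x^4 dx = 1/160.
  Sum: 1/288 − 1/64 + 3/112 − 1/48 + 1/160 = 1/20160.
  ∫_0^1/2 (u')² dx = ∫_0^1/2 (256*x^6 - 384*x^5 + 208*x^4 - 48*x^3 + 4*x^2) dx. Term by term:
    ∫_0^1/2 256*x^6 dx = 2/7;  ∫_0^1/2 -384*x^5 dx = -1;  ∫_0^1/2 208*x^4 dx = 13/10;
    ∫_0^1/2 -48*x^3 dx = -3/4;  ∫_0^1/2 4*x^2 dx = 1/6.
  Sum: 2/7 − 1 + 13/10 − 3/4 + 1/6 = 1/420.
∫_0^1/2 u² dx = 1/20160, so ||u||_L² = sqrt(35)/840.
∫_0^1/2 (u')² dx = 1/420, so ||u'||_L² = sqrt(105)/210.
Ratio ||u||_L² / ||u'||_L² = sqrt(3)/12.
Sharp Poincaré constant on H^1_0(0, 1/2) is C_P = L/π = 1/(2*π), achieved by sin(2*π·x).
A polynomial bump cannot attain the sharp Poincaré constant (only the first sine eigenfunction does), so the ratio is strictly less than C_P, consistent with ||u||_L² ≤ C_P ||u'||_L².
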